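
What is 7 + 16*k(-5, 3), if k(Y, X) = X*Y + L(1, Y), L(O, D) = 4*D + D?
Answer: -633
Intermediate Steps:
L(O, D) = 5*D
k(Y, X) = 5*Y + X*Y (k(Y, X) = X*Y + 5*Y = 5*Y + X*Y)
7 + 16*k(-5, 3) = 7 + 16*(-5*(5 + 3)) = 7 + 16*(-5*8) = 7 + 16*(-40) = 7 - 640 = -633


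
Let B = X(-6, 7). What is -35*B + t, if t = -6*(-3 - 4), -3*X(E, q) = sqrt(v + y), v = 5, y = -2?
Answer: 42 + 35*sqrt(3)/3 ≈ 62.207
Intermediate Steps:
X(E, q) = -sqrt(3)/3 (X(E, q) = -sqrt(5 - 2)/3 = -sqrt(3)/3)
B = -sqrt(3)/3 ≈ -0.57735
t = 42 (t = -6*(-7) = 42)
-35*B + t = -(-35)*sqrt(3)/3 + 42 = 35*sqrt(3)/3 + 42 = 42 + 35*sqrt(3)/3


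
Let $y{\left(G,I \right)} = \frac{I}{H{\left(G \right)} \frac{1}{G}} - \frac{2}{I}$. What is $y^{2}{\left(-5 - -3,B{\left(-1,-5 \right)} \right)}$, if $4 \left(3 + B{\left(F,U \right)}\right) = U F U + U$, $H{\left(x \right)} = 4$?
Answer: $\frac{208849}{7056} \approx 29.599$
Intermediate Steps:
$B{\left(F,U \right)} = -3 + \frac{U}{4} + \frac{F U^{2}}{4}$ ($B{\left(F,U \right)} = -3 + \frac{U F U + U}{4} = -3 + \frac{F U U + U}{4} = -3 + \frac{F U^{2} + U}{4} = -3 + \frac{U + F U^{2}}{4} = -3 + \left(\frac{U}{4} + \frac{F U^{2}}{4}\right) = -3 + \frac{U}{4} + \frac{F U^{2}}{4}$)
$y{\left(G,I \right)} = - \frac{2}{I} + \frac{G I}{4}$ ($y{\left(G,I \right)} = \frac{I}{4 \frac{1}{G}} - \frac{2}{I} = I \frac{G}{4} - \frac{2}{I} = \frac{G I}{4} - \frac{2}{I} = - \frac{2}{I} + \frac{G I}{4}$)
$y^{2}{\left(-5 - -3,B{\left(-1,-5 \right)} \right)} = \left(- \frac{2}{-3 + \frac{1}{4} \left(-5\right) + \frac{1}{4} \left(-1\right) \left(-5\right)^{2}} + \frac{\left(-5 - -3\right) \left(-3 + \frac{1}{4} \left(-5\right) + \frac{1}{4} \left(-1\right) \left(-5\right)^{2}\right)}{4}\right)^{2} = \left(- \frac{2}{-3 - \frac{5}{4} + \frac{1}{4} \left(-1\right) 25} + \frac{\left(-5 + 3\right) \left(-3 - \frac{5}{4} + \frac{1}{4} \left(-1\right) 25\right)}{4}\right)^{2} = \left(- \frac{2}{-3 - \frac{5}{4} - \frac{25}{4}} + \frac{1}{4} \left(-2\right) \left(-3 - \frac{5}{4} - \frac{25}{4}\right)\right)^{2} = \left(- \frac{2}{- \frac{21}{2}} + \frac{1}{4} \left(-2\right) \left(- \frac{21}{2}\right)\right)^{2} = \left(\left(-2\right) \left(- \frac{2}{21}\right) + \frac{21}{4}\right)^{2} = \left(\frac{4}{21} + \frac{21}{4}\right)^{2} = \left(\frac{457}{84}\right)^{2} = \frac{208849}{7056}$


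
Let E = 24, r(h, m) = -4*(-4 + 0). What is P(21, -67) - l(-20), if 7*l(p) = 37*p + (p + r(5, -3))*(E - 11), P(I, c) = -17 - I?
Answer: 526/7 ≈ 75.143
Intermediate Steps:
r(h, m) = 16 (r(h, m) = -4*(-4) = 16)
l(p) = 208/7 + 50*p/7 (l(p) = (37*p + (p + 16)*(24 - 11))/7 = (37*p + (16 + p)*13)/7 = (37*p + (208 + 13*p))/7 = (208 + 50*p)/7 = 208/7 + 50*p/7)
P(21, -67) - l(-20) = (-17 - 1*21) - (208/7 + (50/7)*(-20)) = (-17 - 21) - (208/7 - 1000/7) = -38 - 1*(-792/7) = -38 + 792/7 = 526/7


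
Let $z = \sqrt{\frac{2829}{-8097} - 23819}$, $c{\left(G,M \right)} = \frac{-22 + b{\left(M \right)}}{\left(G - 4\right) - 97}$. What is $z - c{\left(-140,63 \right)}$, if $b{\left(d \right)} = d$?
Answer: $\frac{41}{241} + \frac{2 i \sqrt{43378614094}}{2699} \approx 0.17012 + 154.34 i$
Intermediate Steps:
$c{\left(G,M \right)} = \frac{-22 + M}{-101 + G}$ ($c{\left(G,M \right)} = \frac{-22 + M}{\left(G - 4\right) - 97} = \frac{-22 + M}{\left(-4 + G\right) - 97} = \frac{-22 + M}{-101 + G}$)
$z = \frac{2 i \sqrt{43378614094}}{2699}$ ($z = \sqrt{2829 \left(- \frac{1}{8097}\right) - 23819} = \sqrt{- \frac{943}{2699} - 23819} = \sqrt{- \frac{64288424}{2699}} = \frac{2 i \sqrt{43378614094}}{2699} \approx 154.34 i$)
$z - c{\left(-140,63 \right)} = \frac{2 i \sqrt{43378614094}}{2699} - \frac{-22 + 63}{-101 - 140} = \frac{2 i \sqrt{43378614094}}{2699} - \frac{1}{-241} \cdot 41 = \frac{2 i \sqrt{43378614094}}{2699} - \left(- \frac{1}{241}\right) 41 = \frac{2 i \sqrt{43378614094}}{2699} - - \frac{41}{241} = \frac{2 i \sqrt{43378614094}}{2699} + \frac{41}{241} = \frac{41}{241} + \frac{2 i \sqrt{43378614094}}{2699}$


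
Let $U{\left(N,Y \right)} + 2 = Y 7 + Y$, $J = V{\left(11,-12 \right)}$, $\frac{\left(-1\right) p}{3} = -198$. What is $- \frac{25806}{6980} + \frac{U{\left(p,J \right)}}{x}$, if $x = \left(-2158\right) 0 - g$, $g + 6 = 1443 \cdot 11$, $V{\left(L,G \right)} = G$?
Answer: $- \frac{204389881}{55375830} \approx -3.691$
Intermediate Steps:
$p = 594$ ($p = \left(-3\right) \left(-198\right) = 594$)
$J = -12$
$g = 15867$ ($g = -6 + 1443 \cdot 11 = -6 + 15873 = 15867$)
$x = -15867$ ($x = \left(-2158\right) 0 - 15867 = 0 - 15867 = -15867$)
$U{\left(N,Y \right)} = -2 + 8 Y$ ($U{\left(N,Y \right)} = -2 + \left(Y 7 + Y\right) = -2 + \left(7 Y + Y\right) = -2 + 8 Y$)
$- \frac{25806}{6980} + \frac{U{\left(p,J \right)}}{x} = - \frac{25806}{6980} + \frac{-2 + 8 \left(-12\right)}{-15867} = \left(-25806\right) \frac{1}{6980} + \left(-2 - 96\right) \left(- \frac{1}{15867}\right) = - \frac{12903}{3490} - - \frac{98}{15867} = - \frac{12903}{3490} + \frac{98}{15867} = - \frac{204389881}{55375830}$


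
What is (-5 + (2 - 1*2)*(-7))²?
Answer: 25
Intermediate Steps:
(-5 + (2 - 1*2)*(-7))² = (-5 + (2 - 2)*(-7))² = (-5 + 0*(-7))² = (-5 + 0)² = (-5)² = 25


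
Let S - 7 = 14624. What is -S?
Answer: -14631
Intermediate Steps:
S = 14631 (S = 7 + 14624 = 14631)
-S = -1*14631 = -14631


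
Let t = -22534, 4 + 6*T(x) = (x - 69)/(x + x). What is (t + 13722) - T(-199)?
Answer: -5260433/597 ≈ -8811.4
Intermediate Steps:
T(x) = -2/3 + (-69 + x)/(12*x) (T(x) = -2/3 + ((x - 69)/(x + x))/6 = -2/3 + ((-69 + x)/((2*x)))/6 = -2/3 + ((-69 + x)*(1/(2*x)))/6 = -2/3 + ((-69 + x)/(2*x))/6 = -2/3 + (-69 + x)/(12*x))
(t + 13722) - T(-199) = (-22534 + 13722) - (-69 - 7*(-199))/(12*(-199)) = -8812 - (-1)*(-69 + 1393)/(12*199) = -8812 - (-1)*1324/(12*199) = -8812 - 1*(-331/597) = -8812 + 331/597 = -5260433/597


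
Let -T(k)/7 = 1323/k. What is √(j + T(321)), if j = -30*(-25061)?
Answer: √8607371361/107 ≈ 867.06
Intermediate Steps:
j = 751830
T(k) = -9261/k
√(j + T(321)) = √(751830 - 9261/321) = √(751830 - 9261*1/321) = √(751830 - 3087/107) = √(80442723/107) = √8607371361/107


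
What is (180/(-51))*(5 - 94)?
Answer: 5340/17 ≈ 314.12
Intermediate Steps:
(180/(-51))*(5 - 94) = (180*(-1/51))*(-89) = -60/17*(-89) = 5340/17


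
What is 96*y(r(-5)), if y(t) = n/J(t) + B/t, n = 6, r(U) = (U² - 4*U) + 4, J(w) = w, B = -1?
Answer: 480/49 ≈ 9.7959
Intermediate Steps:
r(U) = 4 + U² - 4*U
y(t) = 5/t (y(t) = 6/t - 1/t = 5/t)
96*y(r(-5)) = 96*(5/(4 + (-5)² - 4*(-5))) = 96*(5/(4 + 25 + 20)) = 96*(5/49) = 480/49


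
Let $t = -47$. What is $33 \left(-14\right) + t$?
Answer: $-509$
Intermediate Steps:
$33 \left(-14\right) + t = 33 \left(-14\right) - 47 = -462 - 47 = -509$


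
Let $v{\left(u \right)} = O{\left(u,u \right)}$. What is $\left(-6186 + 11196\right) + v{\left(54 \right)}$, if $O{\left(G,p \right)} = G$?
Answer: $5064$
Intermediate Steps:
$v{\left(u \right)} = u$
$\left(-6186 + 11196\right) + v{\left(54 \right)} = \left(-6186 + 11196\right) + 54 = 5010 + 54 = 5064$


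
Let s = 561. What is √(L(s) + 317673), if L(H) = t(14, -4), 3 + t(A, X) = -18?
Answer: 2*√79413 ≈ 563.61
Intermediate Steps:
t(A, X) = -21 (t(A, X) = -3 - 18 = -21)
L(H) = -21
√(L(s) + 317673) = √(-21 + 317673) = √317652 = 2*√79413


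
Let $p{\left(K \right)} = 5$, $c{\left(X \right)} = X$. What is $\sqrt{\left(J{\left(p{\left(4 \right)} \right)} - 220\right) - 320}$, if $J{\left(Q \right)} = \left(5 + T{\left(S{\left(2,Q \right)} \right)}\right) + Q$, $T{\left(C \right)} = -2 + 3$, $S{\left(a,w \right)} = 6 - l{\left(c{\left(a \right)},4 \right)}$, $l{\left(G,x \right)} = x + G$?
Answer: $23 i \approx 23.0 i$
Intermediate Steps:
$l{\left(G,x \right)} = G + x$
$S{\left(a,w \right)} = 2 - a$ ($S{\left(a,w \right)} = 6 - \left(a + 4\right) = 6 - \left(4 + a\right) = 2 - a$)
$T{\left(C \right)} = 1$
$J{\left(Q \right)} = 6 + Q$ ($J{\left(Q \right)} = \left(5 + 1\right) + Q = 6 + Q$)
$\sqrt{\left(J{\left(p{\left(4 \right)} \right)} - 220\right) - 320} = \sqrt{\left(\left(6 + 5\right) - 220\right) - 320} = \sqrt{\left(11 - 220\right) - 320} = \sqrt{-209 - 320} = \sqrt{-529} = 23 i$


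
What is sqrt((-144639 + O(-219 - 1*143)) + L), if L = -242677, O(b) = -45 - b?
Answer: I*sqrt(386999) ≈ 622.09*I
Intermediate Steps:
sqrt((-144639 + O(-219 - 1*143)) + L) = sqrt((-144639 + (-45 - (-219 - 1*143))) - 242677) = sqrt((-144639 + (-45 - (-219 - 143))) - 242677) = sqrt((-144639 + (-45 - 1*(-362))) - 242677) = sqrt((-144639 + (-45 + 362)) - 242677) = sqrt((-144639 + 317) - 242677) = sqrt(-144322 - 242677) = sqrt(-386999) = I*sqrt(386999)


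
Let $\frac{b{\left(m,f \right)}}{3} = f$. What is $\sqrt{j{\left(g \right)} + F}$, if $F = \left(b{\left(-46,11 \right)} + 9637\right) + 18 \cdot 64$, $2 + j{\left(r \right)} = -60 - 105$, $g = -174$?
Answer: $\sqrt{10655} \approx 103.22$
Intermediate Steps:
$b{\left(m,f \right)} = 3 f$
$j{\left(r \right)} = -167$ ($j{\left(r \right)} = -2 - 165 = -167$)
$F = 10822$ ($F = \left(3 \cdot 11 + 9637\right) + 18 \cdot 64 = \left(33 + 9637\right) + 1152 = 9670 + 1152 = 10822$)
$\sqrt{j{\left(g \right)} + F} = \sqrt{-167 + 10822} = \sqrt{10655}$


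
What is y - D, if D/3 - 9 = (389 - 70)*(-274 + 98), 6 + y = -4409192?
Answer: -4240793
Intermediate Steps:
y = -4409198 (y = -6 - 4409192 = -4409198)
D = -168405 (D = 27 + 3*((389 - 70)*(-274 + 98)) = 27 + 3*(319*(-176)) = 27 + 3*(-56144) = 27 - 168432 = -168405)
y - D = -4409198 - 1*(-168405) = -4409198 + 168405 = -4240793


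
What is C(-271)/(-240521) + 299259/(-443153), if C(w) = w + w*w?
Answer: -104403578949/106587602713 ≈ -0.97951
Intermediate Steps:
C(w) = w + w**2
C(-271)/(-240521) + 299259/(-443153) = -271*(1 - 271)/(-240521) + 299259/(-443153) = -271*(-270)*(-1/240521) + 299259*(-1/443153) = 73170*(-1/240521) - 299259/443153 = -73170/240521 - 299259/443153 = -104403578949/106587602713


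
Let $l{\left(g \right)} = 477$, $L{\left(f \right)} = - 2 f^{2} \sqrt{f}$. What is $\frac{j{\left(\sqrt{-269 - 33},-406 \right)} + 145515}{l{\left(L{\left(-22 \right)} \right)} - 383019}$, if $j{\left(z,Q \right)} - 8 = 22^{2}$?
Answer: $- \frac{48669}{127514} \approx -0.38168$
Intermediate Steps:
$L{\left(f \right)} = - 2 f^{\frac{5}{2}}$
$j{\left(z,Q \right)} = 492$ ($j{\left(z,Q \right)} = 8 + 22^{2} = 8 + 484 = 492$)
$\frac{j{\left(\sqrt{-269 - 33},-406 \right)} + 145515}{l{\left(L{\left(-22 \right)} \right)} - 383019} = \frac{492 + 145515}{477 - 383019} = \frac{146007}{-382542} = 146007 \left(- \frac{1}{382542}\right) = - \frac{48669}{127514}$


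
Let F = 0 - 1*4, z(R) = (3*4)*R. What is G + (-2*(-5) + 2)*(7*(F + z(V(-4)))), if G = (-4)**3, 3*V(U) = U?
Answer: -1744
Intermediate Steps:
V(U) = U/3
G = -64
z(R) = 12*R
F = -4 (F = 0 - 4 = -4)
G + (-2*(-5) + 2)*(7*(F + z(V(-4)))) = -64 + (-2*(-5) + 2)*(7*(-4 + 12*((1/3)*(-4)))) = -64 + (10 + 2)*(7*(-4 + 12*(-4/3))) = -64 + 12*(7*(-4 - 16)) = -64 + 12*(7*(-20)) = -64 + 12*(-140) = -64 - 1680 = -1744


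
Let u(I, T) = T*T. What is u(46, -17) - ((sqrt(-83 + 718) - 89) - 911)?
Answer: 1289 - sqrt(635) ≈ 1263.8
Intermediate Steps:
u(I, T) = T**2
u(46, -17) - ((sqrt(-83 + 718) - 89) - 911) = (-17)**2 - ((sqrt(-83 + 718) - 89) - 911) = 289 - ((sqrt(635) - 89) - 911) = 289 - ((-89 + sqrt(635)) - 911) = 289 - (-1000 + sqrt(635)) = 289 + (1000 - sqrt(635)) = 1289 - sqrt(635)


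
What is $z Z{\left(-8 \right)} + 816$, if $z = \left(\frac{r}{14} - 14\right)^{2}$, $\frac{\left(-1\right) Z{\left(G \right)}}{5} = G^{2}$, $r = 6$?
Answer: $- \frac{2848016}{49} \approx -58123.0$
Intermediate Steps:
$Z{\left(G \right)} = - 5 G^{2}$
$z = \frac{9025}{49}$ ($z = \left(\frac{6}{14} - 14\right)^{2} = \left(6 \cdot \frac{1}{14} - 14\right)^{2} = \left(\frac{3}{7} - 14\right)^{2} = \left(- \frac{95}{7}\right)^{2} = \frac{9025}{49} \approx 184.18$)
$z Z{\left(-8 \right)} + 816 = \frac{9025 \left(- 5 \left(-8\right)^{2}\right)}{49} + 816 = \frac{9025 \left(\left(-5\right) 64\right)}{49} + 816 = \frac{9025}{49} \left(-320\right) + 816 = - \frac{2888000}{49} + 816 = - \frac{2848016}{49}$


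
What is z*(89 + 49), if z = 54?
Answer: 7452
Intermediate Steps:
z*(89 + 49) = 54*(89 + 49) = 54*138 = 7452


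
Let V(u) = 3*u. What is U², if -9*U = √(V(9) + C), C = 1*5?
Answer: 32/81 ≈ 0.39506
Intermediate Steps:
C = 5
U = -4*√2/9 (U = -√(3*9 + 5)/9 = -√(27 + 5)/9 = -4*√2/9 ≈ -0.62854)
U² = (-4*√2/9)² = 32/81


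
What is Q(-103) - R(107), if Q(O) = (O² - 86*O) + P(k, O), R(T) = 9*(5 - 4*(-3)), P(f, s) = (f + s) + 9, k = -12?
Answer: 19208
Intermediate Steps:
P(f, s) = 9 + f + s
R(T) = 153 (R(T) = 9*(5 + 12) = 9*17 = 153)
Q(O) = -3 + O² - 85*O (Q(O) = (O² - 86*O) + (9 - 12 + O) = (O² - 86*O) + (-3 + O) = -3 + O² - 85*O)
Q(-103) - R(107) = (-3 + (-103)² - 85*(-103)) - 1*153 = (-3 + 10609 + 8755) - 153 = 19361 - 153 = 19208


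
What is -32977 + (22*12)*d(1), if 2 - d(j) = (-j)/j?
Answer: -32185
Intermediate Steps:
d(j) = 3 (d(j) = 2 - (-j)/j = 2 - 1*(-1) = 2 + 1 = 3)
-32977 + (22*12)*d(1) = -32977 + (22*12)*3 = -32977 + 264*3 = -32977 + 792 = -32185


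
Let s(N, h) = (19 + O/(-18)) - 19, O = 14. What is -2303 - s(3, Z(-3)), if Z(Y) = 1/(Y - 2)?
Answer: -20720/9 ≈ -2302.2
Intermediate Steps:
Z(Y) = 1/(-2 + Y)
s(N, h) = -7/9 (s(N, h) = (19 + 14/(-18)) - 19 = (19 + 14*(-1/18)) - 19 = (19 - 7/9) - 19 = 164/9 - 19 = -7/9)
-2303 - s(3, Z(-3)) = -2303 - 1*(-7/9) = -2303 + 7/9 = -20720/9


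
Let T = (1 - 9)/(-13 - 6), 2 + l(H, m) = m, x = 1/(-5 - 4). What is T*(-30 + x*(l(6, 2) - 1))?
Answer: -2152/171 ≈ -12.585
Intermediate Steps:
x = -⅑ (x = 1/(-9) = -⅑ ≈ -0.11111)
l(H, m) = -2 + m
T = 8/19 (T = -8/(-19) = -8*(-1/19) = 8/19 ≈ 0.42105)
T*(-30 + x*(l(6, 2) - 1)) = 8*(-30 - ((-2 + 2) - 1)/9)/19 = 8*(-30 - (0 - 1)/9)/19 = 8*(-30 - ⅑*(-1))/19 = 8*(-30 + ⅑)/19 = (8/19)*(-269/9) = -2152/171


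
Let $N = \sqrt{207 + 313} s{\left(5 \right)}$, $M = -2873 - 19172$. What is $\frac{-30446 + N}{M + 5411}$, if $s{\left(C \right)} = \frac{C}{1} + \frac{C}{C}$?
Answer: $\frac{15223}{8317} - \frac{6 \sqrt{130}}{8317} \approx 1.8221$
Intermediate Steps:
$M = -22045$ ($M = -2873 - 19172 = -22045$)
$s{\left(C \right)} = 1 + C$ ($s{\left(C \right)} = C 1 + 1 = C + 1 = 1 + C$)
$N = 12 \sqrt{130}$ ($N = \sqrt{207 + 313} \left(1 + 5\right) = \sqrt{520} \cdot 6 = 2 \sqrt{130} \cdot 6 = 12 \sqrt{130} \approx 136.82$)
$\frac{-30446 + N}{M + 5411} = \frac{-30446 + 12 \sqrt{130}}{-22045 + 5411} = \frac{-30446 + 12 \sqrt{130}}{-16634} = \left(-30446 + 12 \sqrt{130}\right) \left(- \frac{1}{16634}\right) = \frac{15223}{8317} - \frac{6 \sqrt{130}}{8317}$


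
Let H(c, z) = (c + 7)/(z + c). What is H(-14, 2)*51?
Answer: 119/4 ≈ 29.750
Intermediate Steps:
H(c, z) = (7 + c)/(c + z)
H(-14, 2)*51 = ((7 - 14)/(-14 + 2))*51 = (-7/(-12))*51 = -1/12*(-7)*51 = (7/12)*51 = 119/4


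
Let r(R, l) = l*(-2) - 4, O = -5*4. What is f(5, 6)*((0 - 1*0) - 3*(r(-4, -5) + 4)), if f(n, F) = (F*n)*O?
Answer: 18000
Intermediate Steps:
O = -20
r(R, l) = -4 - 2*l (r(R, l) = -2*l - 4 = -4 - 2*l)
f(n, F) = -20*F*n (f(n, F) = (F*n)*(-20) = -20*F*n)
f(5, 6)*((0 - 1*0) - 3*(r(-4, -5) + 4)) = (-20*6*5)*((0 - 1*0) - 3*((-4 - 2*(-5)) + 4)) = -600*((0 + 0) - 3*((-4 + 10) + 4)) = -600*(0 - 3*(6 + 4)) = -600*(0 - 3*10) = -600*(0 - 30) = -600*(-30) = 18000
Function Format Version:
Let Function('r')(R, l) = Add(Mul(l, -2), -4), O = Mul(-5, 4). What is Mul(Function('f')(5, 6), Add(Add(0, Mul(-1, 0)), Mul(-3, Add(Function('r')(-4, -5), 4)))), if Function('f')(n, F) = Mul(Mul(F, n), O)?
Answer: 18000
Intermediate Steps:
O = -20
Function('r')(R, l) = Add(-4, Mul(-2, l)) (Function('r')(R, l) = Add(Mul(-2, l), -4) = Add(-4, Mul(-2, l)))
Function('f')(n, F) = Mul(-20, F, n) (Function('f')(n, F) = Mul(Mul(F, n), -20) = Mul(-20, F, n))
Mul(Function('f')(5, 6), Add(Add(0, Mul(-1, 0)), Mul(-3, Add(Function('r')(-4, -5), 4)))) = Mul(Mul(-20, 6, 5), Add(Add(0, Mul(-1, 0)), Mul(-3, Add(Add(-4, Mul(-2, -5)), 4)))) = Mul(-600, Add(Add(0, 0), Mul(-3, Add(Add(-4, 10), 4)))) = Mul(-600, Add(0, Mul(-3, Add(6, 4)))) = Mul(-600, Add(0, Mul(-3, 10))) = Mul(-600, Add(0, -30)) = Mul(-600, -30) = 18000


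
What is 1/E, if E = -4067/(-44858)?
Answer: 44858/4067 ≈ 11.030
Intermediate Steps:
E = 4067/44858 (E = -4067*(-1/44858) = 4067/44858 ≈ 0.090664)
1/E = 1/(4067/44858) = 44858/4067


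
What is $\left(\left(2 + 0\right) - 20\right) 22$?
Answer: $-396$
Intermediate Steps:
$\left(\left(2 + 0\right) - 20\right) 22 = \left(2 - 20\right) 22 = \left(-18\right) 22 = -396$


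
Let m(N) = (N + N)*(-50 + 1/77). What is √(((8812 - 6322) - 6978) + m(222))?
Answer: 2*I*√39549741/77 ≈ 163.35*I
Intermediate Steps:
m(N) = -7698*N/77 (m(N) = (2*N)*(-50 + 1/77) = (2*N)*(-3849/77) = -7698*N/77)
√(((8812 - 6322) - 6978) + m(222)) = √(((8812 - 6322) - 6978) - 7698/77*222) = √((2490 - 6978) - 1708956/77) = √(-4488 - 1708956/77) = √(-2054532/77) = 2*I*√39549741/77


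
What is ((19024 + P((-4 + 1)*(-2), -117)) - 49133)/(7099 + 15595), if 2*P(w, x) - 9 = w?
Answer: -60203/45388 ≈ -1.3264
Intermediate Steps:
P(w, x) = 9/2 + w/2
((19024 + P((-4 + 1)*(-2), -117)) - 49133)/(7099 + 15595) = ((19024 + (9/2 + ((-4 + 1)*(-2))/2)) - 49133)/(7099 + 15595) = ((19024 + (9/2 + (-3*(-2))/2)) - 49133)/22694 = ((19024 + (9/2 + (1/2)*6)) - 49133)*(1/22694) = ((19024 + (9/2 + 3)) - 49133)*(1/22694) = ((19024 + 15/2) - 49133)*(1/22694) = (38063/2 - 49133)*(1/22694) = -60203/2*1/22694 = -60203/45388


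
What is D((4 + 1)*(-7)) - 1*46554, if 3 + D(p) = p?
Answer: -46592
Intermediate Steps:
D(p) = -3 + p
D((4 + 1)*(-7)) - 1*46554 = (-3 + (4 + 1)*(-7)) - 1*46554 = (-3 + 5*(-7)) - 46554 = (-3 - 35) - 46554 = -38 - 46554 = -46592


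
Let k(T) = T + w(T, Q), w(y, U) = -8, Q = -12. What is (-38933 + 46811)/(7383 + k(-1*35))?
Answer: 3939/3670 ≈ 1.0733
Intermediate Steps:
k(T) = -8 + T (k(T) = T - 8 = -8 + T)
(-38933 + 46811)/(7383 + k(-1*35)) = (-38933 + 46811)/(7383 + (-8 - 1*35)) = 7878/(7383 + (-8 - 35)) = 7878/(7383 - 43) = 7878/7340 = 7878*(1/7340) = 3939/3670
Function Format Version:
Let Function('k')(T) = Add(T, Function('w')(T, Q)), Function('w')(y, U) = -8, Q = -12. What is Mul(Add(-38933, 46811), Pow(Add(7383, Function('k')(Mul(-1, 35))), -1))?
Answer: Rational(3939, 3670) ≈ 1.0733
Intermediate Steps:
Function('k')(T) = Add(-8, T) (Function('k')(T) = Add(T, -8) = Add(-8, T))
Mul(Add(-38933, 46811), Pow(Add(7383, Function('k')(Mul(-1, 35))), -1)) = Mul(Add(-38933, 46811), Pow(Add(7383, Add(-8, Mul(-1, 35))), -1)) = Mul(7878, Pow(Add(7383, Add(-8, -35)), -1)) = Mul(7878, Pow(Add(7383, -43), -1)) = Mul(7878, Pow(7340, -1)) = Mul(7878, Rational(1, 7340)) = Rational(3939, 3670)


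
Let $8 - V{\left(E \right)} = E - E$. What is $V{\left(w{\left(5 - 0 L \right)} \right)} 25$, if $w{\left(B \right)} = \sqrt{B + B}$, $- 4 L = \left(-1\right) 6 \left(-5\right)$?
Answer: $200$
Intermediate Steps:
$L = - \frac{15}{2}$ ($L = - \frac{\left(-1\right) 6 \left(-5\right)}{4} = - \frac{\left(-6\right) \left(-5\right)}{4} = \left(- \frac{1}{4}\right) 30 = - \frac{15}{2} \approx -7.5$)
$w{\left(B \right)} = \sqrt{2} \sqrt{B}$ ($w{\left(B \right)} = \sqrt{2 B} = \sqrt{2} \sqrt{B}$)
$V{\left(E \right)} = 8$ ($V{\left(E \right)} = 8 - \left(E - E\right) = 8 - 0 = 8 + 0 = 8$)
$V{\left(w{\left(5 - 0 L \right)} \right)} 25 = 8 \cdot 25 = 200$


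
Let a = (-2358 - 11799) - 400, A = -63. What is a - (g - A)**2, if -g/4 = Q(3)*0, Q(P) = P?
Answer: -18526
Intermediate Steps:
a = -14557 (a = -14157 - 400 = -14557)
g = 0 (g = -12*0 = -4*0 = 0)
a - (g - A)**2 = -14557 - (0 - 1*(-63))**2 = -14557 - (0 + 63)**2 = -14557 - 1*63**2 = -14557 - 1*3969 = -14557 - 3969 = -18526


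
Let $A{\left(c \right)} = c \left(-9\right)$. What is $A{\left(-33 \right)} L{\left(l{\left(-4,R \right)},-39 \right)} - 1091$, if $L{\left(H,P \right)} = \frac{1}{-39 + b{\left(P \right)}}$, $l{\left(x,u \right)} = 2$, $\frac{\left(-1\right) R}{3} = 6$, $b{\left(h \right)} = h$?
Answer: $- \frac{28465}{26} \approx -1094.8$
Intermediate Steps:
$R = -18$ ($R = \left(-3\right) 6 = -18$)
$L{\left(H,P \right)} = \frac{1}{-39 + P}$
$A{\left(c \right)} = - 9 c$
$A{\left(-33 \right)} L{\left(l{\left(-4,R \right)},-39 \right)} - 1091 = \frac{\left(-9\right) \left(-33\right)}{-39 - 39} - 1091 = \frac{297}{-78} - 1091 = 297 \left(- \frac{1}{78}\right) - 1091 = - \frac{99}{26} - 1091 = - \frac{28465}{26}$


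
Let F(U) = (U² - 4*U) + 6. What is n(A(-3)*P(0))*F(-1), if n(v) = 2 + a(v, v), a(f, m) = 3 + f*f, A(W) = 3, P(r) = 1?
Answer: 154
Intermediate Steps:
a(f, m) = 3 + f²
F(U) = 6 + U² - 4*U
n(v) = 5 + v² (n(v) = 2 + (3 + v²) = 5 + v²)
n(A(-3)*P(0))*F(-1) = (5 + (3*1)²)*(6 + (-1)² - 4*(-1)) = (5 + 3²)*(6 + 1 + 4) = (5 + 9)*11 = 14*11 = 154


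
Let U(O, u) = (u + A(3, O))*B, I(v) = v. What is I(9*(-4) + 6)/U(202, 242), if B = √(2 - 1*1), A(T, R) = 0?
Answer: -15/121 ≈ -0.12397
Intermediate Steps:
B = 1 (B = √(2 - 1) = √1 = 1)
U(O, u) = u (U(O, u) = (u + 0)*1 = u*1 = u)
I(9*(-4) + 6)/U(202, 242) = (9*(-4) + 6)/242 = (-36 + 6)*(1/242) = -30*1/242 = -15/121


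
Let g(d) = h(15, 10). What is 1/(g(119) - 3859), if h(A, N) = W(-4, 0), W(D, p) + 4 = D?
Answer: -1/3867 ≈ -0.00025860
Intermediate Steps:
W(D, p) = -4 + D
h(A, N) = -8 (h(A, N) = -4 - 4 = -8)
g(d) = -8
1/(g(119) - 3859) = 1/(-8 - 3859) = 1/(-3867) = -1/3867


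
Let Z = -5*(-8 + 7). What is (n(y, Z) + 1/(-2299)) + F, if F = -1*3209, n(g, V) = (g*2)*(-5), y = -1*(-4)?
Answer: -7469452/2299 ≈ -3249.0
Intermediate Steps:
Z = 5 (Z = -5*(-1) = 5)
y = 4
n(g, V) = -10*g (n(g, V) = (2*g)*(-5) = -10*g)
F = -3209
(n(y, Z) + 1/(-2299)) + F = (-10*4 + 1/(-2299)) - 3209 = (-40 - 1/2299) - 3209 = -91961/2299 - 3209 = -7469452/2299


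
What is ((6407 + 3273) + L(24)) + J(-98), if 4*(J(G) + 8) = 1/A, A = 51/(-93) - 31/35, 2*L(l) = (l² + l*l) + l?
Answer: 63857155/6224 ≈ 10260.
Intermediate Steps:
L(l) = l² + l/2 (L(l) = ((l² + l*l) + l)/2 = ((l² + l²) + l)/2 = (2*l² + l)/2 = (l + 2*l²)/2 = l² + l/2)
A = -1556/1085 (A = 51*(-1/93) - 31*1/35 = -17/31 - 31/35 = -1556/1085 ≈ -1.4341)
J(G) = -50877/6224 (J(G) = -8 + 1/(4*(-1556/1085)) = -8 + (¼)*(-1085/1556) = -8 - 1085/6224 = -50877/6224)
((6407 + 3273) + L(24)) + J(-98) = ((6407 + 3273) + 24*(½ + 24)) - 50877/6224 = (9680 + 24*(49/2)) - 50877/6224 = (9680 + 588) - 50877/6224 = 10268 - 50877/6224 = 63857155/6224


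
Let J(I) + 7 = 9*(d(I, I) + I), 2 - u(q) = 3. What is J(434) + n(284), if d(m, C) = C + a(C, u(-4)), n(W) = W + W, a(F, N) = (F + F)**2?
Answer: 6789189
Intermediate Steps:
u(q) = -1 (u(q) = 2 - 1*3 = 2 - 3 = -1)
a(F, N) = 4*F**2 (a(F, N) = (2*F)**2 = 4*F**2)
n(W) = 2*W
d(m, C) = C + 4*C**2
J(I) = -7 + 9*I + 9*I*(1 + 4*I) (J(I) = -7 + 9*(I*(1 + 4*I) + I) = -7 + 9*(I + I*(1 + 4*I)) = -7 + (9*I + 9*I*(1 + 4*I)) = -7 + 9*I + 9*I*(1 + 4*I))
J(434) + n(284) = (-7 + 18*434 + 36*434**2) + 2*284 = (-7 + 7812 + 36*188356) + 568 = (-7 + 7812 + 6780816) + 568 = 6788621 + 568 = 6789189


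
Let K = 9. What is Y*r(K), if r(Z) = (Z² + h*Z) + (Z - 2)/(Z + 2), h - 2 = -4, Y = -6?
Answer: -4200/11 ≈ -381.82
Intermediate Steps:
h = -2 (h = 2 - 4 = -2)
r(Z) = Z² - 2*Z + (-2 + Z)/(2 + Z) (r(Z) = (Z² - 2*Z) + (Z - 2)/(Z + 2) = (Z² - 2*Z) + (-2 + Z)/(2 + Z) = Z² - 2*Z + (-2 + Z)/(2 + Z))
Y*r(K) = -6*(-2 + 9³ - 3*9)/(2 + 9) = -6*(-2 + 729 - 27)/11 = -6*700/11 = -4200/11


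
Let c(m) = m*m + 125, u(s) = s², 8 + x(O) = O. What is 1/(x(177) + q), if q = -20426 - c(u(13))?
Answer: -1/48943 ≈ -2.0432e-5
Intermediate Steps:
x(O) = -8 + O
c(m) = 125 + m² (c(m) = m² + 125 = 125 + m²)
q = -49112 (q = -20426 - (125 + (13²)²) = -20426 - (125 + 169²) = -20426 - (125 + 28561) = -20426 - 1*28686 = -20426 - 28686 = -49112)
1/(x(177) + q) = 1/((-8 + 177) - 49112) = 1/(169 - 49112) = 1/(-48943) = -1/48943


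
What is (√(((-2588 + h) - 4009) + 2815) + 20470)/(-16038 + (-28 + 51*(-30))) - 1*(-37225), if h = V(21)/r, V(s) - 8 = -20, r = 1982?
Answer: 327495315/8798 - 2*I*√58034942/4359409 ≈ 37224.0 - 0.003495*I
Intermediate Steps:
V(s) = -12 (V(s) = 8 - 20 = -12)
h = -6/991 (h = -12/1982 = -12*1/1982 = -6/991 ≈ -0.0060545)
(√(((-2588 + h) - 4009) + 2815) + 20470)/(-16038 + (-28 + 51*(-30))) - 1*(-37225) = (√(((-2588 - 6/991) - 4009) + 2815) + 20470)/(-16038 + (-28 + 51*(-30))) - 1*(-37225) = (√((-2564714/991 - 4009) + 2815) + 20470)/(-16038 + (-28 - 1530)) + 37225 = (√(-6537633/991 + 2815) + 20470)/(-16038 - 1558) + 37225 = (√(-3747968/991) + 20470)/(-17596) + 37225 = (8*I*√58034942/991 + 20470)*(-1/17596) + 37225 = (20470 + 8*I*√58034942/991)*(-1/17596) + 37225 = (-10235/8798 - 2*I*√58034942/4359409) + 37225 = 327495315/8798 - 2*I*√58034942/4359409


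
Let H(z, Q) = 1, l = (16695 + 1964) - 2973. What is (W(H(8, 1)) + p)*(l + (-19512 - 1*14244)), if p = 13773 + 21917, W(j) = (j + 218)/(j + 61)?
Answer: -19994445965/31 ≈ -6.4498e+8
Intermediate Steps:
l = 15686 (l = 18659 - 2973 = 15686)
W(j) = (218 + j)/(61 + j)
p = 35690
(W(H(8, 1)) + p)*(l + (-19512 - 1*14244)) = ((218 + 1)/(61 + 1) + 35690)*(15686 + (-19512 - 1*14244)) = (219/62 + 35690)*(15686 + (-19512 - 14244)) = ((1/62)*219 + 35690)*(15686 - 33756) = (219/62 + 35690)*(-18070) = (2212999/62)*(-18070) = -19994445965/31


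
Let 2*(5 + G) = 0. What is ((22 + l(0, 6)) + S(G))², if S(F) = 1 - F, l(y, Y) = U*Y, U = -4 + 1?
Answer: 100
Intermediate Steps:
G = -5 (G = -5 + (½)*0 = -5 + 0 = -5)
U = -3
l(y, Y) = -3*Y
((22 + l(0, 6)) + S(G))² = ((22 - 3*6) + (1 - 1*(-5)))² = ((22 - 18) + (1 + 5))² = (4 + 6)² = 10² = 100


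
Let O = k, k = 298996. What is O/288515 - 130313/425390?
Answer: 17918530649/24546279170 ≈ 0.72999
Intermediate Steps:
O = 298996
O/288515 - 130313/425390 = 298996/288515 - 130313/425390 = 17918530649/24546279170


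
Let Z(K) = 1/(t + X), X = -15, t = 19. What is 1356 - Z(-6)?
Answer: 5423/4 ≈ 1355.8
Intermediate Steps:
Z(K) = 1/4 (Z(K) = 1/(19 - 15) = 1/4)
1356 - Z(-6) = 1356 - 1*1/4 = 1356 - 1/4 = 5423/4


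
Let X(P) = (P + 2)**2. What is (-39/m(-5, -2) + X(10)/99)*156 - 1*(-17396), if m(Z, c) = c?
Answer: 227314/11 ≈ 20665.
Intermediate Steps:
X(P) = (2 + P)**2
(-39/m(-5, -2) + X(10)/99)*156 - 1*(-17396) = (-39/(-2) + (2 + 10)**2/99)*156 - 1*(-17396) = (-39*(-1/2) + 12**2*(1/99))*156 + 17396 = (39/2 + 144*(1/99))*156 + 17396 = (39/2 + 16/11)*156 + 17396 = (461/22)*156 + 17396 = 35958/11 + 17396 = 227314/11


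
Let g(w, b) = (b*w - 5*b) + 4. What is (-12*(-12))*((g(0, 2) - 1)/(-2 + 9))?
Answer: -144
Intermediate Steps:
g(w, b) = 4 - 5*b + b*w (g(w, b) = (-5*b + b*w) + 4 = 4 - 5*b + b*w)
(-12*(-12))*((g(0, 2) - 1)/(-2 + 9)) = (-12*(-12))*(((4 - 5*2 + 2*0) - 1)/(-2 + 9)) = 144*(((4 - 10 + 0) - 1)/7) = 144*((-6 - 1)*(1/7)) = 144*(-7*1/7) = 144*(-1) = -144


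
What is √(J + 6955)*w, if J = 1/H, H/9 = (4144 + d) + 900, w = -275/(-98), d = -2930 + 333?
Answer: 275*√374806906802/719418 ≈ 234.02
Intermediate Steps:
d = -2597
w = 275/98 (w = -275*(-1/98) = 275/98 ≈ 2.8061)
H = 22023 (H = 9*((4144 - 2597) + 900) = 9*(1547 + 900) = 9*2447 = 22023)
J = 1/22023 ≈ 4.5407e-5
√(J + 6955)*w = √(1/22023 + 6955)*(275/98) = √(153169966/22023)*(275/98) = (√374806906802/7341)*(275/98) = 275*√374806906802/719418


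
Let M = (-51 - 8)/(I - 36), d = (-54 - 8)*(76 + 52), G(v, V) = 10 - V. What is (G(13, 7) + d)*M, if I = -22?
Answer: -468047/58 ≈ -8069.8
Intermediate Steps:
d = -7936 (d = -62*128 = -7936)
M = 59/58 (M = (-51 - 8)/(-22 - 36) = -59/(-58) = -59*(-1/58) = 59/58 ≈ 1.0172)
(G(13, 7) + d)*M = ((10 - 1*7) - 7936)*(59/58) = ((10 - 7) - 7936)*(59/58) = (3 - 7936)*(59/58) = -7933*59/58 = -468047/58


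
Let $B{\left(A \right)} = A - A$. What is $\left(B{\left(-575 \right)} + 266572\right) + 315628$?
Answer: $582200$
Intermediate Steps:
$B{\left(A \right)} = 0$
$\left(B{\left(-575 \right)} + 266572\right) + 315628 = \left(0 + 266572\right) + 315628 = 266572 + 315628 = 582200$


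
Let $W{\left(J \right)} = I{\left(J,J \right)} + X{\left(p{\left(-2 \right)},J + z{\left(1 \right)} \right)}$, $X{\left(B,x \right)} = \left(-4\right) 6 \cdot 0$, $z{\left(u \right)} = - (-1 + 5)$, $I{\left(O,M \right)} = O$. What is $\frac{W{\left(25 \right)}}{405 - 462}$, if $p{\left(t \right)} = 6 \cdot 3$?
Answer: $- \frac{25}{57} \approx -0.4386$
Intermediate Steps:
$z{\left(u \right)} = -4$ ($z{\left(u \right)} = \left(-1\right) 4 = -4$)
$p{\left(t \right)} = 18$
$X{\left(B,x \right)} = 0$ ($X{\left(B,x \right)} = \left(-24\right) 0 = 0$)
$W{\left(J \right)} = J$ ($W{\left(J \right)} = J + 0 = J$)
$\frac{W{\left(25 \right)}}{405 - 462} = \frac{25}{405 - 462} = \frac{25}{-57} = 25 \left(- \frac{1}{57}\right) = - \frac{25}{57}$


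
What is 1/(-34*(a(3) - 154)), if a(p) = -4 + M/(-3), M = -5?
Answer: 3/15946 ≈ 0.00018813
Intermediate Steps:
a(p) = -7/3 (a(p) = -4 - 5/(-3) = -4 - 5*(-⅓) = -4 + 5/3 = -7/3)
1/(-34*(a(3) - 154)) = 1/(-34*(-7/3 - 154)) = 1/(-34*(-469/3)) = 1/(15946/3) = 3/15946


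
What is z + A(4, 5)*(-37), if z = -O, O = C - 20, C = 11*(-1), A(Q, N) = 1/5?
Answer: 118/5 ≈ 23.600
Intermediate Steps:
A(Q, N) = ⅕
C = -11
O = -31 (O = -11 - 20 = -31)
z = 31 (z = -1*(-31) = 31)
z + A(4, 5)*(-37) = 31 + (⅕)*(-37) = 31 - 37/5 = 118/5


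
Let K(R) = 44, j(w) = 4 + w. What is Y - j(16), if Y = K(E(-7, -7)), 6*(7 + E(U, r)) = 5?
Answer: 24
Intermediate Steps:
E(U, r) = -37/6 (E(U, r) = -7 + (⅙)*5 = -7 + ⅚ = -37/6)
Y = 44
Y - j(16) = 44 - (4 + 16) = 44 - 1*20 = 44 - 20 = 24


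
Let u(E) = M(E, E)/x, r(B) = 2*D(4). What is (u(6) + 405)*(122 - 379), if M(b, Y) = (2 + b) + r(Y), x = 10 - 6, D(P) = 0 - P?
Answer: -104085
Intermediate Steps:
D(P) = -P
r(B) = -8 (r(B) = 2*(-1*4) = 2*(-4) = -8)
x = 4
M(b, Y) = -6 + b (M(b, Y) = (2 + b) - 8 = -6 + b)
u(E) = -3/2 + E/4 (u(E) = (-6 + E)/4 = (-6 + E)*(1/4) = -3/2 + E/4)
(u(6) + 405)*(122 - 379) = ((-3/2 + (1/4)*6) + 405)*(122 - 379) = ((-3/2 + 3/2) + 405)*(-257) = (0 + 405)*(-257) = 405*(-257) = -104085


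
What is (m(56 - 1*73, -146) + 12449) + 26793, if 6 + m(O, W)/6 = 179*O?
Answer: 20948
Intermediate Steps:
m(O, W) = -36 + 1074*O (m(O, W) = -36 + 6*(179*O) = -36 + 1074*O)
(m(56 - 1*73, -146) + 12449) + 26793 = ((-36 + 1074*(56 - 1*73)) + 12449) + 26793 = ((-36 + 1074*(56 - 73)) + 12449) + 26793 = ((-36 + 1074*(-17)) + 12449) + 26793 = ((-36 - 18258) + 12449) + 26793 = (-18294 + 12449) + 26793 = -5845 + 26793 = 20948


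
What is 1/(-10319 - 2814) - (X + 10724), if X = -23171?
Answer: 163466450/13133 ≈ 12447.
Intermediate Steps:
1/(-10319 - 2814) - (X + 10724) = 1/(-10319 - 2814) - (-23171 + 10724) = 1/(-13133) - 1*(-12447) = -1/13133 + 12447 = 163466450/13133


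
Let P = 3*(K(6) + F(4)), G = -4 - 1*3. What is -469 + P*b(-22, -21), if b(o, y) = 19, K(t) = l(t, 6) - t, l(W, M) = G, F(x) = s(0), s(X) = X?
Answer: -1210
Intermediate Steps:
F(x) = 0
G = -7 (G = -4 - 3 = -7)
l(W, M) = -7
K(t) = -7 - t
P = -39 (P = 3*((-7 - 1*6) + 0) = 3*((-7 - 6) + 0) = 3*(-13 + 0) = 3*(-13) = -39)
-469 + P*b(-22, -21) = -469 - 39*19 = -469 - 741 = -1210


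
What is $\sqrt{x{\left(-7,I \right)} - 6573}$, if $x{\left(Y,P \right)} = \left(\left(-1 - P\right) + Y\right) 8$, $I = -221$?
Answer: $3 i \sqrt{541} \approx 69.778 i$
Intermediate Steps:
$x{\left(Y,P \right)} = -8 - 8 P + 8 Y$ ($x{\left(Y,P \right)} = \left(-1 + Y - P\right) 8 = -8 - 8 P + 8 Y$)
$\sqrt{x{\left(-7,I \right)} - 6573} = \sqrt{\left(-8 - -1768 + 8 \left(-7\right)\right) - 6573} = \sqrt{\left(-8 + 1768 - 56\right) - 6573} = \sqrt{1704 - 6573} = \sqrt{-4869} = 3 i \sqrt{541}$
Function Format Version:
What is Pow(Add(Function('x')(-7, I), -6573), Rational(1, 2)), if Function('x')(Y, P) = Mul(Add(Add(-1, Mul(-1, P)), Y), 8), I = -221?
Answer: Mul(3, I, Pow(541, Rational(1, 2))) ≈ Mul(69.778, I)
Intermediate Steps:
Function('x')(Y, P) = Add(-8, Mul(-8, P), Mul(8, Y)) (Function('x')(Y, P) = Mul(Add(-1, Y, Mul(-1, P)), 8) = Add(-8, Mul(-8, P), Mul(8, Y)))
Pow(Add(Function('x')(-7, I), -6573), Rational(1, 2)) = Pow(Add(Add(-8, Mul(-8, -221), Mul(8, -7)), -6573), Rational(1, 2)) = Pow(Add(Add(-8, 1768, -56), -6573), Rational(1, 2)) = Pow(Add(1704, -6573), Rational(1, 2)) = Pow(-4869, Rational(1, 2)) = Mul(3, I, Pow(541, Rational(1, 2)))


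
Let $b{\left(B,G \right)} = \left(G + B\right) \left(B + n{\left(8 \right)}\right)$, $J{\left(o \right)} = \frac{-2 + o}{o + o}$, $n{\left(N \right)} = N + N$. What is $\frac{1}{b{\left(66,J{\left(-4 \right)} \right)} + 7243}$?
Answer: $\frac{2}{25433} \approx 7.8638 \cdot 10^{-5}$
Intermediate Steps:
$n{\left(N \right)} = 2 N$
$J{\left(o \right)} = \frac{-2 + o}{2 o}$
$b{\left(B,G \right)} = \left(16 + B\right) \left(B + G\right)$ ($b{\left(B,G \right)} = \left(G + B\right) \left(B + 2 \cdot 8\right) = \left(B + G\right) \left(B + 16\right) = \left(B + G\right) \left(16 + B\right) = \left(16 + B\right) \left(B + G\right)$)
$\frac{1}{b{\left(66,J{\left(-4 \right)} \right)} + 7243} = \frac{1}{\left(66^{2} + 16 \cdot 66 + 16 \frac{-2 - 4}{2 \left(-4\right)} + 66 \frac{-2 - 4}{2 \left(-4\right)}\right) + 7243} = \frac{1}{\left(4356 + 1056 + 16 \cdot \frac{1}{2} \left(- \frac{1}{4}\right) \left(-6\right) + 66 \cdot \frac{1}{2} \left(- \frac{1}{4}\right) \left(-6\right)\right) + 7243} = \frac{1}{\left(4356 + 1056 + 16 \cdot \frac{3}{4} + 66 \cdot \frac{3}{4}\right) + 7243} = \frac{1}{\left(4356 + 1056 + 12 + \frac{99}{2}\right) + 7243} = \frac{1}{\frac{10947}{2} + 7243} = \frac{1}{\frac{25433}{2}} = \frac{2}{25433}$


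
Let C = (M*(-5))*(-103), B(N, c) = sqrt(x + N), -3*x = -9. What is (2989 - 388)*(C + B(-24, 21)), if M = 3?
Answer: 4018545 + 2601*I*sqrt(21) ≈ 4.0185e+6 + 11919.0*I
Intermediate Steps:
x = 3 (x = -1/3*(-9) = 3)
B(N, c) = sqrt(3 + N)
C = 1545 (C = (3*(-5))*(-103) = -15*(-103) = 1545)
(2989 - 388)*(C + B(-24, 21)) = (2989 - 388)*(1545 + sqrt(3 - 24)) = 2601*(1545 + sqrt(-21)) = 2601*(1545 + I*sqrt(21)) = 4018545 + 2601*I*sqrt(21)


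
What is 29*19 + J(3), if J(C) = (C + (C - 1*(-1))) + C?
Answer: 561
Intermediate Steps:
J(C) = 1 + 3*C (J(C) = (C + (C + 1)) + C = (C + (1 + C)) + C = (1 + 2*C) + C = 1 + 3*C)
29*19 + J(3) = 29*19 + (1 + 3*3) = 551 + (1 + 9) = 551 + 10 = 561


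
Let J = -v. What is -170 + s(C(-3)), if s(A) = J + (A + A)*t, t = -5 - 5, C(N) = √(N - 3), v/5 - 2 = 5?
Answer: -205 - 20*I*√6 ≈ -205.0 - 48.99*I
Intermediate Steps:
v = 35 (v = 10 + 5*5 = 10 + 25 = 35)
C(N) = √(-3 + N)
t = -10
J = -35 (J = -1*35 = -35)
s(A) = -35 - 20*A (s(A) = -35 + (A + A)*(-10) = -35 + (2*A)*(-10) = -35 - 20*A)
-170 + s(C(-3)) = -170 + (-35 - 20*√(-3 - 3)) = -170 + (-35 - 20*I*√6) = -205 - 20*I*√6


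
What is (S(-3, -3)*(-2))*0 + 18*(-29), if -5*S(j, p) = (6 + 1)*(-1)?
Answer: -522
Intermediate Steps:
S(j, p) = 7/5 (S(j, p) = -(6 + 1)*(-1)/5 = -7*(-1)/5 = -⅕*(-7) = 7/5)
(S(-3, -3)*(-2))*0 + 18*(-29) = ((7/5)*(-2))*0 + 18*(-29) = -14/5*0 - 522 = 0 - 522 = -522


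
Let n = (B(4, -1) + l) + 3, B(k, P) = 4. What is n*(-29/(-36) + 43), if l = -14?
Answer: -11039/36 ≈ -306.64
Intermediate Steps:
n = -7 (n = (4 - 14) + 3 = -10 + 3 = -7)
n*(-29/(-36) + 43) = -7*(-29/(-36) + 43) = -7*(-29*(-1/36) + 43) = -7*(29/36 + 43) = -7*1577/36 = -11039/36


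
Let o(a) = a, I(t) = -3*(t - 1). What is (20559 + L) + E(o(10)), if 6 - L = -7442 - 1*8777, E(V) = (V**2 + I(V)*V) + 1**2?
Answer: 36615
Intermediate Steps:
I(t) = 3 - 3*t (I(t) = -3*(-1 + t) = 3 - 3*t)
E(V) = 1 + V**2 + V*(3 - 3*V) (E(V) = (V**2 + (3 - 3*V)*V) + 1**2 = (V**2 + V*(3 - 3*V)) + 1 = 1 + V**2 + V*(3 - 3*V))
L = 16225 (L = 6 - (-7442 - 1*8777) = 6 - (-7442 - 8777) = 6 - 1*(-16219) = 6 + 16219 = 16225)
(20559 + L) + E(o(10)) = (20559 + 16225) + (1 - 2*10**2 + 3*10) = 36784 + (1 - 2*100 + 30) = 36784 + (1 - 200 + 30) = 36784 - 169 = 36615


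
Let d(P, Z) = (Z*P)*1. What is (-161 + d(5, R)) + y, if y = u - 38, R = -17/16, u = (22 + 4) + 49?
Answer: -2069/16 ≈ -129.31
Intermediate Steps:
u = 75 (u = 26 + 49 = 75)
R = -17/16 (R = -17*1/16 = -17/16 ≈ -1.0625)
y = 37 (y = 75 - 38 = 37)
d(P, Z) = P*Z (d(P, Z) = (P*Z)*1 = P*Z)
(-161 + d(5, R)) + y = (-161 + 5*(-17/16)) + 37 = (-161 - 85/16) + 37 = -2661/16 + 37 = -2069/16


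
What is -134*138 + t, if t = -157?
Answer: -18649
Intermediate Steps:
-134*138 + t = -134*138 - 157 = -18492 - 157 = -18649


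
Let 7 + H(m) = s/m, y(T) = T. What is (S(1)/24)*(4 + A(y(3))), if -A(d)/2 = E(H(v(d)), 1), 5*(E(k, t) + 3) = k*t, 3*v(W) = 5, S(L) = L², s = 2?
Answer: 77/150 ≈ 0.51333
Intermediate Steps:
v(W) = 5/3 (v(W) = (⅓)*5 = 5/3)
H(m) = -7 + 2/m
E(k, t) = -3 + k*t/5 (E(k, t) = -3 + (k*t)/5 = -3 + k*t/5)
A(d) = 208/25 (A(d) = -2*(-3 + (⅕)*(-7 + 2/(5/3))*1) = -2*(-3 + (⅕)*(-7 + 2*(⅗))*1) = -2*(-3 + (⅕)*(-7 + 6/5)*1) = -2*(-3 + (⅕)*(-29/5)*1) = -2*(-3 - 29/25) = -2*(-104/25) = 208/25)
(S(1)/24)*(4 + A(y(3))) = (1²/24)*(4 + 208/25) = (1*(1/24))*(308/25) = (1/24)*(308/25) = 77/150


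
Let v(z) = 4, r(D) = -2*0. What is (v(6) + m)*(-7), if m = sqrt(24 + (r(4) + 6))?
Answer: -28 - 7*sqrt(30) ≈ -66.341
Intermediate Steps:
r(D) = 0
m = sqrt(30) (m = sqrt(24 + (0 + 6)) = sqrt(24 + 6) = sqrt(30) ≈ 5.4772)
(v(6) + m)*(-7) = (4 + sqrt(30))*(-7) = -28 - 7*sqrt(30)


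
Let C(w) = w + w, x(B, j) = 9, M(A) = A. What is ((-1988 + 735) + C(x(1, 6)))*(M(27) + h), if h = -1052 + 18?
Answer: 1243645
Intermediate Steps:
C(w) = 2*w
h = -1034
((-1988 + 735) + C(x(1, 6)))*(M(27) + h) = ((-1988 + 735) + 2*9)*(27 - 1034) = (-1253 + 18)*(-1007) = -1235*(-1007) = 1243645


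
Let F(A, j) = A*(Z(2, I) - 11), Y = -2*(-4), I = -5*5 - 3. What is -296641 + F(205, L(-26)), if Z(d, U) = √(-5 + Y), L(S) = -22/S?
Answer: -298896 + 205*√3 ≈ -2.9854e+5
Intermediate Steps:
I = -28 (I = -25 - 3 = -28)
Y = 8
Z(d, U) = √3 (Z(d, U) = √(-5 + 8) = √3)
F(A, j) = A*(-11 + √3) (F(A, j) = A*(√3 - 11) = A*(-11 + √3))
-296641 + F(205, L(-26)) = -296641 + 205*(-11 + √3) = -296641 + (-2255 + 205*√3) = -298896 + 205*√3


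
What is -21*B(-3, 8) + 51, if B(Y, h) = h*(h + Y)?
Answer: -789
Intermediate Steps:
B(Y, h) = h*(Y + h)
-21*B(-3, 8) + 51 = -168*(-3 + 8) + 51 = -168*5 + 51 = -21*40 + 51 = -840 + 51 = -789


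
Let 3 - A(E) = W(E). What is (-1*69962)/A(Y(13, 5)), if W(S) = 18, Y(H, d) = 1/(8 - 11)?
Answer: 69962/15 ≈ 4664.1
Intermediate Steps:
Y(H, d) = -⅓ (Y(H, d) = 1/(-3) = -⅓)
A(E) = -15 (A(E) = 3 - 1*18 = 3 - 18 = -15)
(-1*69962)/A(Y(13, 5)) = -1*69962/(-15) = -69962*(-1/15) = 69962/15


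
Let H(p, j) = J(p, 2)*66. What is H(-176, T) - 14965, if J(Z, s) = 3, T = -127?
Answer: -14767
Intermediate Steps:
H(p, j) = 198 (H(p, j) = 3*66 = 198)
H(-176, T) - 14965 = 198 - 14965 = -14767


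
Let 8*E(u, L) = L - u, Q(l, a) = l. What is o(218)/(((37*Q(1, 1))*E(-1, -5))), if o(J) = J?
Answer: -436/37 ≈ -11.784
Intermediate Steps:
E(u, L) = -u/8 + L/8 (E(u, L) = (L - u)/8 = -u/8 + L/8)
o(218)/(((37*Q(1, 1))*E(-1, -5))) = 218/(((37*1)*(-⅛*(-1) + (⅛)*(-5)))) = 218/((37*(⅛ - 5/8))) = 218/((37*(-½))) = 218/(-37/2) = 218*(-2/37) = -436/37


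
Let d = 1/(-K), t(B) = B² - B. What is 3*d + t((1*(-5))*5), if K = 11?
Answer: 7147/11 ≈ 649.73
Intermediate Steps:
d = -1/11 (d = 1/(-1*11) = 1/(-11) = -1/11 ≈ -0.090909)
3*d + t((1*(-5))*5) = 3*(-1/11) + ((1*(-5))*5)*(-1 + (1*(-5))*5) = -3/11 + (-5*5)*(-1 - 5*5) = -3/11 - 25*(-1 - 25) = -3/11 - 25*(-26) = -3/11 + 650 = 7147/11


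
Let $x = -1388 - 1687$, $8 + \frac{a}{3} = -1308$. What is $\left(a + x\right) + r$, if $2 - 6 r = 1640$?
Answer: $-7296$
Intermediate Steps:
$a = -3948$ ($a = -24 + 3 \left(-1308\right) = -24 - 3924 = -3948$)
$r = -273$ ($r = \frac{1}{3} - \frac{820}{3} = -273$)
$x = -3075$ ($x = -1388 - 1687 = -3075$)
$\left(a + x\right) + r = \left(-3948 - 3075\right) - 273 = -7023 - 273 = -7296$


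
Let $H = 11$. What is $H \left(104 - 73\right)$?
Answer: $341$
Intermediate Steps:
$H \left(104 - 73\right) = 11 \left(104 - 73\right) = 11 \cdot 31 = 341$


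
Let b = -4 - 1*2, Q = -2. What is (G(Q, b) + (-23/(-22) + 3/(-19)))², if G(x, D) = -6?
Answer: 4566769/174724 ≈ 26.137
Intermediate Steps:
b = -6 (b = -4 - 2 = -6)
(G(Q, b) + (-23/(-22) + 3/(-19)))² = (-6 + (-23/(-22) + 3/(-19)))² = (-6 + (-23*(-1/22) + 3*(-1/19)))² = (-6 + (23/22 - 3/19))² = (-6 + 371/418)² = (-2137/418)² = 4566769/174724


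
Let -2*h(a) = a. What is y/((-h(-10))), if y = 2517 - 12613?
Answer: 10096/5 ≈ 2019.2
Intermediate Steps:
h(a) = -a/2
y = -10096
y/((-h(-10))) = -10096/((-(-1)*(-10)/2)) = -10096/((-1*5)) = -10096/(-5) = -10096*(-1/5) = 10096/5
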